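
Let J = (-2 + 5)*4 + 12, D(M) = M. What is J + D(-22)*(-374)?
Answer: 8252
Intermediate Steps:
J = 24 (J = 3*4 + 12 = 12 + 12 = 24)
J + D(-22)*(-374) = 24 - 22*(-374) = 24 + 8228 = 8252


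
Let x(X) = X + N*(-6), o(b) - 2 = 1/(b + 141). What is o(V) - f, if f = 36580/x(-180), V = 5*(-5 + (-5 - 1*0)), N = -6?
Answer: 838783/3276 ≈ 256.04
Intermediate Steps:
V = -50 (V = 5*(-5 + (-5 + 0)) = 5*(-5 - 5) = 5*(-10) = -50)
o(b) = 2 + 1/(141 + b) (o(b) = 2 + 1/(b + 141) = 2 + 1/(141 + b))
x(X) = 36 + X (x(X) = X - 6*(-6) = X + 36 = 36 + X)
f = -9145/36 (f = 36580/(36 - 180) = 36580/(-144) = 36580*(-1/144) = -9145/36 ≈ -254.03)
o(V) - f = (283 + 2*(-50))/(141 - 50) - 1*(-9145/36) = (283 - 100)/91 + 9145/36 = (1/91)*183 + 9145/36 = 183/91 + 9145/36 = 838783/3276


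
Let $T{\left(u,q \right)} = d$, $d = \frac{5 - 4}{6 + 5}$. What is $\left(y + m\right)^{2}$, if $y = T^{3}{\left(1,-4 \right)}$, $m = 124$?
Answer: $\frac{27239852025}{1771561} \approx 15376.0$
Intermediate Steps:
$d = \frac{1}{11}$ ($d = 1 \cdot \frac{1}{11} = \frac{1}{11} \approx 0.090909$)
$T{\left(u,q \right)} = \frac{1}{11}$
$y = \frac{1}{1331}$ ($y = \left(\frac{1}{11}\right)^{3} = \frac{1}{1331} \approx 0.00075131$)
$\left(y + m\right)^{2} = \left(\frac{1}{1331} + 124\right)^{2} = \left(\frac{165045}{1331}\right)^{2} = \frac{27239852025}{1771561}$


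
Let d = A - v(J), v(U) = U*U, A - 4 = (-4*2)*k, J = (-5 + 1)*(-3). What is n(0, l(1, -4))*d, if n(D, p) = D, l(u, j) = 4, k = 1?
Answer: 0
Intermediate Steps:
J = 12 (J = -4*(-3) = 12)
A = -4 (A = 4 - 4*2*1 = 4 - 8*1 = 4 - 8 = -4)
v(U) = U**2
d = -148 (d = -4 - 1*12**2 = -4 - 1*144 = -4 - 144 = -148)
n(0, l(1, -4))*d = 0*(-148) = 0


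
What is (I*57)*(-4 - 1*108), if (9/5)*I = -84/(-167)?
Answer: -297920/167 ≈ -1784.0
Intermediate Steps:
I = 140/501 (I = 5*(-84/(-167))/9 = 5*(-84*(-1/167))/9 = (5/9)*(84/167) = 140/501 ≈ 0.27944)
(I*57)*(-4 - 1*108) = ((140/501)*57)*(-4 - 1*108) = 2660*(-4 - 108)/167 = (2660/167)*(-112) = -297920/167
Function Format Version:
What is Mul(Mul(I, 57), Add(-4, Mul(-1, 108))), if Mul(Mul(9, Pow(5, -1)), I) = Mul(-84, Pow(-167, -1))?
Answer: Rational(-297920, 167) ≈ -1784.0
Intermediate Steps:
I = Rational(140, 501) (I = Mul(Rational(5, 9), Mul(-84, Pow(-167, -1))) = Mul(Rational(5, 9), Mul(-84, Rational(-1, 167))) = Mul(Rational(5, 9), Rational(84, 167)) = Rational(140, 501) ≈ 0.27944)
Mul(Mul(I, 57), Add(-4, Mul(-1, 108))) = Mul(Mul(Rational(140, 501), 57), Add(-4, Mul(-1, 108))) = Mul(Rational(2660, 167), Add(-4, -108)) = Mul(Rational(2660, 167), -112) = Rational(-297920, 167)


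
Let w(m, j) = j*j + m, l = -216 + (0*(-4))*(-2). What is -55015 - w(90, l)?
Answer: -101761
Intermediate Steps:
l = -216 (l = -216 + 0*(-2) = -216 + 0 = -216)
w(m, j) = m + j² (w(m, j) = j² + m = m + j²)
-55015 - w(90, l) = -55015 - (90 + (-216)²) = -55015 - (90 + 46656) = -55015 - 1*46746 = -55015 - 46746 = -101761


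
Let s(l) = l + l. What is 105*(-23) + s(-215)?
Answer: -2845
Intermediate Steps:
s(l) = 2*l
105*(-23) + s(-215) = 105*(-23) + 2*(-215) = -2415 - 430 = -2845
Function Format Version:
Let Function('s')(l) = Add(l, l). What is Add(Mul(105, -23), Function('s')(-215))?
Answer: -2845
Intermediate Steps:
Function('s')(l) = Mul(2, l)
Add(Mul(105, -23), Function('s')(-215)) = Add(Mul(105, -23), Mul(2, -215)) = Add(-2415, -430) = -2845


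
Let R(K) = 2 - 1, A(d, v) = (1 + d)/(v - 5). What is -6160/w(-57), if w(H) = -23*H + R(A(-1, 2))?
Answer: -385/82 ≈ -4.6951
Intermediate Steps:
A(d, v) = (1 + d)/(-5 + v)
R(K) = 1
w(H) = 1 - 23*H (w(H) = -23*H + 1 = 1 - 23*H)
-6160/w(-57) = -6160/(1 - 23*(-57)) = -6160/(1 + 1311) = -6160/1312 = -6160*1/1312 = -385/82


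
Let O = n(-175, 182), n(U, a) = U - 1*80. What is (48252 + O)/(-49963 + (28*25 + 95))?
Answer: -47997/49168 ≈ -0.97618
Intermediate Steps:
n(U, a) = -80 + U (n(U, a) = U - 80 = -80 + U)
O = -255 (O = -80 - 175 = -255)
(48252 + O)/(-49963 + (28*25 + 95)) = (48252 - 255)/(-49963 + (28*25 + 95)) = 47997/(-49963 + (700 + 95)) = 47997/(-49963 + 795) = 47997/(-49168) = 47997*(-1/49168) = -47997/49168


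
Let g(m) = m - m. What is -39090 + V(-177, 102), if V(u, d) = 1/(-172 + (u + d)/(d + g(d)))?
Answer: -229575604/5873 ≈ -39090.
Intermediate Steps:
g(m) = 0
V(u, d) = 1/(-172 + (d + u)/d) (V(u, d) = 1/(-172 + (u + d)/(d + 0)) = 1/(-172 + (d + u)/d))
-39090 + V(-177, 102) = -39090 + 102/(-177 - 171*102) = -39090 + 102/(-177 - 17442) = -39090 + 102/(-17619) = -39090 + 102*(-1/17619) = -39090 - 34/5873 = -229575604/5873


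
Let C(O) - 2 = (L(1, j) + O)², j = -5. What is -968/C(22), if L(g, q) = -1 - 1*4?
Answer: -968/291 ≈ -3.3265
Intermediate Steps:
L(g, q) = -5 (L(g, q) = -1 - 4 = -5)
C(O) = 2 + (-5 + O)²
-968/C(22) = -968/(2 + (-5 + 22)²) = -968/(2 + 17²) = -968/(2 + 289) = -968/291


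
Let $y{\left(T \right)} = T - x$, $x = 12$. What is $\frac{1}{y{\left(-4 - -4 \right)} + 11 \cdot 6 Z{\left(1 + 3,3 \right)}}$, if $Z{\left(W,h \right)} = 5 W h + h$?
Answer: $\frac{1}{4146} \approx 0.0002412$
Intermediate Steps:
$Z{\left(W,h \right)} = h + 5 W h$ ($Z{\left(W,h \right)} = 5 W h + h = h + 5 W h$)
$y{\left(T \right)} = -12 + T$ ($y{\left(T \right)} = T - 12 = -12 + T$)
$\frac{1}{y{\left(-4 - -4 \right)} + 11 \cdot 6 Z{\left(1 + 3,3 \right)}} = \frac{1}{\left(-12 - 0\right) + 11 \cdot 6 \cdot 3 \left(1 + 5 \left(1 + 3\right)\right)} = \frac{1}{\left(-12 + \left(-4 + 4\right)\right) + 66 \cdot 3 \left(1 + 5 \cdot 4\right)} = \frac{1}{\left(-12 + 0\right) + 66 \cdot 3 \left(1 + 20\right)} = \frac{1}{-12 + 66 \cdot 3 \cdot 21} = \frac{1}{-12 + 66 \cdot 63} = \frac{1}{-12 + 4158} = \frac{1}{4146}$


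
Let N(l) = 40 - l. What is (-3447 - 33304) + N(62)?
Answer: -36773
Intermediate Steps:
(-3447 - 33304) + N(62) = (-3447 - 33304) + (40 - 1*62) = -36751 + (40 - 62) = -36751 - 22 = -36773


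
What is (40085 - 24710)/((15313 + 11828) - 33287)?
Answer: -15375/6146 ≈ -2.5016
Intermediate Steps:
(40085 - 24710)/((15313 + 11828) - 33287) = 15375/(27141 - 33287) = 15375/(-6146) = 15375*(-1/6146) = -15375/6146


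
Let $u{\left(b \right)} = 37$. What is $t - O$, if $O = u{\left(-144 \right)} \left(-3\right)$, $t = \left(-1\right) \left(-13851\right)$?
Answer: $13962$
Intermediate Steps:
$t = 13851$
$O = -111$ ($O = 37 \left(-3\right) = -111$)
$t - O = 13851 - -111 = 13851 + 111 = 13962$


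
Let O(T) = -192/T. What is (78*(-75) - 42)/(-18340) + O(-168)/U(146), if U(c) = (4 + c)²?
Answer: 1657387/5158125 ≈ 0.32132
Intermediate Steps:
(78*(-75) - 42)/(-18340) + O(-168)/U(146) = (78*(-75) - 42)/(-18340) + (-192/(-168))/((4 + 146)²) = (-5850 - 42)*(-1/18340) + (-192*(-1/168))/(150²) = -5892*(-1/18340) + (8/7)/22500 = 1473/4585 + (8/7)*(1/22500) = 1473/4585 + 2/39375 = 1657387/5158125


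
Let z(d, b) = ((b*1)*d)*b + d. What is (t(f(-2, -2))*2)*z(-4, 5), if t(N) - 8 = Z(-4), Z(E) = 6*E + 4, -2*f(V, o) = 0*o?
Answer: 2496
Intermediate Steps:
f(V, o) = 0 (f(V, o) = -0*o = -½*0 = 0)
Z(E) = 4 + 6*E
t(N) = -12 (t(N) = 8 + (4 + 6*(-4)) = 8 + (4 - 24) = 8 - 20 = -12)
z(d, b) = d + d*b² (z(d, b) = (b*d)*b + d = d*b² + d = d + d*b²)
(t(f(-2, -2))*2)*z(-4, 5) = (-12*2)*(-4*(1 + 5²)) = -(-96)*(1 + 25) = -(-96)*26 = -24*(-104) = 2496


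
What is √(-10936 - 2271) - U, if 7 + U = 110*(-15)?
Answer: 1657 + I*√13207 ≈ 1657.0 + 114.92*I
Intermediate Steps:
U = -1657 (U = -7 + 110*(-15) = -7 - 1650 = -1657)
√(-10936 - 2271) - U = √(-10936 - 2271) - 1*(-1657) = √(-13207) + 1657 = I*√13207 + 1657 = 1657 + I*√13207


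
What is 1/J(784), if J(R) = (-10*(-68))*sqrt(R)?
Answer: 1/19040 ≈ 5.2521e-5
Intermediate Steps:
J(R) = 680*sqrt(R)
1/J(784) = 1/(680*sqrt(784)) = 1/(680*28) = 1/19040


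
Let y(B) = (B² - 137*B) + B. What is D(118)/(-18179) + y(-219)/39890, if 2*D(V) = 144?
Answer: 282090855/145032062 ≈ 1.9450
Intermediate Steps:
y(B) = B² - 136*B
D(V) = 72 (D(V) = (½)*144 = 72)
D(118)/(-18179) + y(-219)/39890 = 72/(-18179) - 219*(-136 - 219)/39890 = 72*(-1/18179) - 219*(-355)*(1/39890) = -72/18179 + 77745*(1/39890) = -72/18179 + 15549/7978 = 282090855/145032062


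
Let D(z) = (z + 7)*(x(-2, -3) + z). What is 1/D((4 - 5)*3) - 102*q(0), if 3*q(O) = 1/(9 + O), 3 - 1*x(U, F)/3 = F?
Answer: -677/180 ≈ -3.7611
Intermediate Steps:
x(U, F) = 9 - 3*F
q(O) = 1/(3*(9 + O))
D(z) = (7 + z)*(18 + z) (D(z) = (z + 7)*((9 - 3*(-3)) + z) = (7 + z)*((9 + 9) + z) = (7 + z)*(18 + z))
1/D((4 - 5)*3) - 102*q(0) = 1/(126 + ((4 - 5)*3)² + 25*((4 - 5)*3)) - 34/(9 + 0) = 1/(126 + (-1*3)² + 25*(-1*3)) - 34/9 = 1/(126 + (-3)² + 25*(-3)) - 34/9 = 1/(126 + 9 - 75) - 102*1/27 = 1/60 - 34/9 = -677/180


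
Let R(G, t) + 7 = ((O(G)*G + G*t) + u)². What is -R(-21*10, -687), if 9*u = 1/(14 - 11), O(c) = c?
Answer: -25867304446978/729 ≈ -3.5483e+10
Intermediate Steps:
u = 1/27 (u = 1/(9*(14 - 11)) = (⅑)/3 = (⅑)*(⅓) = 1/27 ≈ 0.037037)
R(G, t) = -7 + (1/27 + G² + G*t)² (R(G, t) = -7 + ((G*G + G*t) + 1/27)² = -7 + ((G² + G*t) + 1/27)² = -7 + (1/27 + G² + G*t)²)
-R(-21*10, -687) = -(-7 + (1 + 27*(-21*10)² + 27*(-21*10)*(-687))²/729) = -(-7 + (1 + 27*(-210)² + 27*(-210)*(-687))²/729) = -(-7 + (1 + 27*44100 + 3895290)²/729) = -(-7 + (1 + 1190700 + 3895290)²/729) = -(-7 + (1/729)*5085991²) = -(-7 + (1/729)*25867304452081) = -(-7 + 25867304452081/729) = -1*25867304446978/729 = -25867304446978/729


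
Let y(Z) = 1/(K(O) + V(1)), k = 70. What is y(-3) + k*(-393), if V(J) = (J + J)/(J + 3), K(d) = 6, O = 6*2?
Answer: -357628/13 ≈ -27510.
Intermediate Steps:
O = 12
V(J) = 2*J/(3 + J) (V(J) = (2*J)/(3 + J) = 2*J/(3 + J))
y(Z) = 2/13 (y(Z) = 1/(6 + 2*1/(3 + 1)) = 1/(6 + 2*1/4) = 1/(6 + 2*1*(1/4)) = 1/(6 + 1/2) = 1/(13/2) = 2/13)
y(-3) + k*(-393) = 2/13 + 70*(-393) = 2/13 - 27510 = -357628/13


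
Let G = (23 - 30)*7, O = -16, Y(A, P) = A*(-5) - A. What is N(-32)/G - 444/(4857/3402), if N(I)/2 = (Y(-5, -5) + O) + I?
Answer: -24613020/79331 ≈ -310.26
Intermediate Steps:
Y(A, P) = -6*A (Y(A, P) = -5*A - A = -6*A)
G = -49 (G = -7*7 = -49)
N(I) = 28 + 2*I (N(I) = 2*((-6*(-5) - 16) + I) = 2*((30 - 16) + I) = 2*(14 + I) = 28 + 2*I)
N(-32)/G - 444/(4857/3402) = (28 + 2*(-32))/(-49) - 444/(4857/3402) = (28 - 64)*(-1/49) - 444/(4857*(1/3402)) = -36*(-1/49) - 444/1619/1134 = 36/49 - 444*1134/1619 = 36/49 - 503496/1619 = -24613020/79331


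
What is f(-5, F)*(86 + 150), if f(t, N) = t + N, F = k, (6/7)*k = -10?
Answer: -11800/3 ≈ -3933.3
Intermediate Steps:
k = -35/3 (k = (7/6)*(-10) = -35/3 ≈ -11.667)
F = -35/3 ≈ -11.667
f(t, N) = N + t
f(-5, F)*(86 + 150) = (-35/3 - 5)*(86 + 150) = -50/3*236 = -11800/3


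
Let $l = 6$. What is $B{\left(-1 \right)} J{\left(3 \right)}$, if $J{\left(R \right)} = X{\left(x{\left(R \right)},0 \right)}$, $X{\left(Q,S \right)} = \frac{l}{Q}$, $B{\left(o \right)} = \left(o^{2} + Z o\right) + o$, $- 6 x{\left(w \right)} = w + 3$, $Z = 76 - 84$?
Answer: $-48$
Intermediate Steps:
$Z = -8$ ($Z = 76 - 84 = -8$)
$x{\left(w \right)} = - \frac{1}{2} - \frac{w}{6}$ ($x{\left(w \right)} = - \frac{w + 3}{6} = - \frac{3 + w}{6} = - \frac{1}{2} - \frac{w}{6}$)
$B{\left(o \right)} = o^{2} - 7 o$ ($B{\left(o \right)} = \left(o^{2} - 8 o\right) + o = o^{2} - 7 o$)
$X{\left(Q,S \right)} = \frac{6}{Q}$
$J{\left(R \right)} = \frac{6}{- \frac{1}{2} - \frac{R}{6}}$
$B{\left(-1 \right)} J{\left(3 \right)} = - (-7 - 1) \left(- \frac{36}{3 + 3}\right) = \left(-1\right) \left(-8\right) \left(- \frac{36}{6}\right) = 8 \left(\left(-36\right) \frac{1}{6}\right) = 8 \left(-6\right) = -48$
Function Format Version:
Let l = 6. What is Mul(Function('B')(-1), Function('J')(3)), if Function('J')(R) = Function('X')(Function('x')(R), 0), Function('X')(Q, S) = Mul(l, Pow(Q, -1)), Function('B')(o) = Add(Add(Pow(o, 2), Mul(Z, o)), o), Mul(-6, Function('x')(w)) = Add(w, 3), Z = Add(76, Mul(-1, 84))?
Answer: -48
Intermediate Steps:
Z = -8 (Z = Add(76, -84) = -8)
Function('x')(w) = Add(Rational(-1, 2), Mul(Rational(-1, 6), w)) (Function('x')(w) = Mul(Rational(-1, 6), Add(w, 3)) = Mul(Rational(-1, 6), Add(3, w)) = Add(Rational(-1, 2), Mul(Rational(-1, 6), w)))
Function('B')(o) = Add(Pow(o, 2), Mul(-7, o)) (Function('B')(o) = Add(Add(Pow(o, 2), Mul(-8, o)), o) = Add(Pow(o, 2), Mul(-7, o)))
Function('X')(Q, S) = Mul(6, Pow(Q, -1))
Function('J')(R) = Mul(6, Pow(Add(Rational(-1, 2), Mul(Rational(-1, 6), R)), -1))
Mul(Function('B')(-1), Function('J')(3)) = Mul(Mul(-1, Add(-7, -1)), Mul(-36, Pow(Add(3, 3), -1))) = Mul(Mul(-1, -8), Mul(-36, Pow(6, -1))) = Mul(8, Mul(-36, Rational(1, 6))) = Mul(8, -6) = -48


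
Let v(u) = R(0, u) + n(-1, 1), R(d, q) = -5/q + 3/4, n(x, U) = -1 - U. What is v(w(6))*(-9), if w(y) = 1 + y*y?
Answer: 1845/148 ≈ 12.466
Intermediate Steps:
R(d, q) = 3/4 - 5/q (R(d, q) = -5/q + 3*(1/4) = -5/q + 3/4 = 3/4 - 5/q)
w(y) = 1 + y**2
v(u) = -5/4 - 5/u (v(u) = (3/4 - 5/u) + (-1 - 1*1) = (3/4 - 5/u) + (-1 - 1) = (3/4 - 5/u) - 2 = -5/4 - 5/u)
v(w(6))*(-9) = (-5/4 - 5/(1 + 6**2))*(-9) = (-5/4 - 5/(1 + 36))*(-9) = (-5/4 - 5/37)*(-9) = -205/148*(-9) = 1845/148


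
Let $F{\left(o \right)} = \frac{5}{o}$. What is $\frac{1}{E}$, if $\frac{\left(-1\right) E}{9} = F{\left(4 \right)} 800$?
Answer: $- \frac{1}{9000} \approx -0.00011111$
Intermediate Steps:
$E = -9000$ ($E = - 9 \cdot \frac{5}{4} \cdot 800 = \left(-9\right) 1000 = -9000$)
$\frac{1}{E} = \frac{1}{-9000} = - \frac{1}{9000}$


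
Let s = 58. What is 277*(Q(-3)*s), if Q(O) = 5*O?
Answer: -240990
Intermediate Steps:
277*(Q(-3)*s) = 277*((5*(-3))*58) = 277*(-15*58) = 277*(-870) = -240990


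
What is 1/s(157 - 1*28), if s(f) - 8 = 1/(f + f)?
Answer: 258/2065 ≈ 0.12494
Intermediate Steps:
s(f) = 8 + 1/(2*f) (s(f) = 8 + 1/(f + f) = 8 + 1/(2*f))
1/s(157 - 1*28) = 1/(8 + 1/(2*(157 - 1*28))) = 1/(8 + 1/(2*(157 - 28))) = 1/(8 + (1/2)/129) = 1/(8 + (1/2)*(1/129)) = 1/(8 + 1/258) = 1/(2065/258) = 258/2065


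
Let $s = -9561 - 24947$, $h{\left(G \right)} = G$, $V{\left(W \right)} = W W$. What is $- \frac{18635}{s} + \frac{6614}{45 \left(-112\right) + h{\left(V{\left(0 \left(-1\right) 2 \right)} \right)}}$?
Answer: $- \frac{16789439}{21740040} \approx -0.77228$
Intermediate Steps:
$V{\left(W \right)} = W^{2}$
$s = -34508$ ($s = -9561 - 24947 = -34508$)
$- \frac{18635}{s} + \frac{6614}{45 \left(-112\right) + h{\left(V{\left(0 \left(-1\right) 2 \right)} \right)}} = - \frac{18635}{-34508} + \frac{6614}{45 \left(-112\right) + \left(0 \left(-1\right) 2\right)^{2}} = \left(-18635\right) \left(- \frac{1}{34508}\right) + \frac{6614}{-5040 + \left(0 \cdot 2\right)^{2}} = \frac{18635}{34508} + \frac{6614}{-5040 + 0^{2}} = \frac{18635}{34508} + \frac{6614}{-5040 + 0} = \frac{18635}{34508} + \frac{6614}{-5040} = \frac{18635}{34508} + 6614 \left(- \frac{1}{5040}\right) = \frac{18635}{34508} - \frac{3307}{2520} = - \frac{16789439}{21740040}$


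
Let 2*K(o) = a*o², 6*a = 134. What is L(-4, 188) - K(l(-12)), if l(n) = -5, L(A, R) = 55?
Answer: -1345/6 ≈ -224.17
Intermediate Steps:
a = 67/3 (a = (⅙)*134 = 67/3 ≈ 22.333)
K(o) = 67*o²/6 (K(o) = (67*o²/3)/2 = 67*o²/6)
L(-4, 188) - K(l(-12)) = 55 - 67*(-5)²/6 = 55 - 67*25/6 = 55 - 1*1675/6 = 55 - 1675/6 = -1345/6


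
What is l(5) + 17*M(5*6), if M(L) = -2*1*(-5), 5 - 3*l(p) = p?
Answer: 170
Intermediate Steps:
l(p) = 5/3 - p/3
M(L) = 10 (M(L) = -2*(-5) = 10)
l(5) + 17*M(5*6) = (5/3 - ⅓*5) + 17*10 = (5/3 - 5/3) + 170 = 0 + 170 = 170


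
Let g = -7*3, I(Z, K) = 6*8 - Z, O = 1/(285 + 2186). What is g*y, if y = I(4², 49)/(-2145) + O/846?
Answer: 22297589/71175390 ≈ 0.31328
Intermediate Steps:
O = 1/2471 ≈ 0.00040469
I(Z, K) = 48 - Z
g = -21
y = -22297589/1494683190 (y = (48 - 1*4²)/(-2145) + (1/2471)/846 = (48 - 1*16)*(-1/2145) + (1/2471)*(1/846) = (48 - 16)*(-1/2145) + 1/2090466 = 32*(-1/2145) + 1/2090466 = -32/2145 + 1/2090466 = -22297589/1494683190 ≈ -0.014918)
g*y = -21*(-22297589/1494683190) = 22297589/71175390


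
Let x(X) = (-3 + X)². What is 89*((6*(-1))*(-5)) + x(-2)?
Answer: 2695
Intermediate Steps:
89*((6*(-1))*(-5)) + x(-2) = 89*((6*(-1))*(-5)) + (-3 - 2)² = 89*(-6*(-5)) + (-5)² = 89*30 + 25 = 2670 + 25 = 2695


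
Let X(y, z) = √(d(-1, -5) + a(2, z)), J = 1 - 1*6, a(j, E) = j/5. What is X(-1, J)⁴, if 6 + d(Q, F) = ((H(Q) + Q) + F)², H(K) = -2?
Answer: 85264/25 ≈ 3410.6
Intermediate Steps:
a(j, E) = j/5 (a(j, E) = j*(⅕) = j/5)
J = -5 (J = 1 - 6 = -5)
d(Q, F) = -6 + (-2 + F + Q)² (d(Q, F) = -6 + ((-2 + Q) + F)² = -6 + (-2 + F + Q)²)
X(y, z) = 2*√365/5 (X(y, z) = √((-6 + (-2 - 5 - 1)²) + (⅕)*2) = √((-6 + (-8)²) + ⅖) = √((-6 + 64) + ⅖) = √(58 + ⅖) = √(292/5) = 2*√365/5)
X(-1, J)⁴ = (2*√365/5)⁴ = 85264/25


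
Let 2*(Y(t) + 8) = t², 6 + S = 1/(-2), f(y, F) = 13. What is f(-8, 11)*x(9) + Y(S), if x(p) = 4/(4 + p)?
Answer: 137/8 ≈ 17.125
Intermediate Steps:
S = -13/2 (S = -6 + 1/(-2) = -6 - ½ = -13/2 ≈ -6.5000)
Y(t) = -8 + t²/2
f(-8, 11)*x(9) + Y(S) = 13*(4/(4 + 9)) + (-8 + (-13/2)²/2) = 13*(4/13) + (-8 + (½)*(169/4)) = 13*(4*(1/13)) + (-8 + 169/8) = 13*(4/13) + 105/8 = 4 + 105/8 = 137/8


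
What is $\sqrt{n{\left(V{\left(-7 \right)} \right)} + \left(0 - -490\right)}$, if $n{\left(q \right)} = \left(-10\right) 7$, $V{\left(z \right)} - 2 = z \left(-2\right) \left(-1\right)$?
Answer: $2 \sqrt{105} \approx 20.494$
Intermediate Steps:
$V{\left(z \right)} = 2 + 2 z$ ($V{\left(z \right)} = 2 + z \left(-2\right) \left(-1\right) = 2 + - 2 z \left(-1\right) = 2 + 2 z$)
$n{\left(q \right)} = -70$
$\sqrt{n{\left(V{\left(-7 \right)} \right)} + \left(0 - -490\right)} = \sqrt{-70 + \left(0 - -490\right)} = \sqrt{-70 + \left(0 + 490\right)} = \sqrt{-70 + 490} = \sqrt{420} = 2 \sqrt{105}$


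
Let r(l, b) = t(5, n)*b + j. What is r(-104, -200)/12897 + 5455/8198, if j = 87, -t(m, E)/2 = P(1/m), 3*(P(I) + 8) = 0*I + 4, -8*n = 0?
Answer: 147615083/317188818 ≈ 0.46539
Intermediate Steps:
n = 0 (n = -⅛*0 = 0)
P(I) = -20/3 (P(I) = -8 + (0*I + 4)/3 = -8 + (0 + 4)/3 = -8 + (⅓)*4 = -8 + 4/3 = -20/3)
t(m, E) = 40/3 (t(m, E) = -2*(-20/3) = 40/3)
r(l, b) = 87 + 40*b/3 (r(l, b) = 40*b/3 + 87 = 87 + 40*b/3)
r(-104, -200)/12897 + 5455/8198 = (87 + (40/3)*(-200))/12897 + 5455/8198 = (87 - 8000/3)*(1/12897) + 5455*(1/8198) = -7739/3*1/12897 + 5455/8198 = -7739/38691 + 5455/8198 = 147615083/317188818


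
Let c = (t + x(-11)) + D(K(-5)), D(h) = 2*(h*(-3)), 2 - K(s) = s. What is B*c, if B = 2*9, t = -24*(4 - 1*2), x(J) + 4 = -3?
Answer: -1746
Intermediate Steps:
K(s) = 2 - s
x(J) = -7 (x(J) = -4 - 3 = -7)
t = -48 (t = -24*(4 - 2) = -24*2 = -48)
D(h) = -6*h (D(h) = 2*(-3*h) = -6*h)
B = 18
c = -97 (c = (-48 - 7) - 6*(2 - 1*(-5)) = -55 - 6*(2 + 5) = -55 - 6*7 = -55 - 42 = -97)
B*c = 18*(-97) = -1746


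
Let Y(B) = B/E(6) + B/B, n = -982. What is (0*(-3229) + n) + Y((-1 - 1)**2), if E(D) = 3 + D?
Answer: -8825/9 ≈ -980.56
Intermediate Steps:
Y(B) = 1 + B/9 (Y(B) = B/(3 + 6) + B/B = B/9 + 1 = 1 + B/9)
(0*(-3229) + n) + Y((-1 - 1)**2) = (0*(-3229) - 982) + (1 + (-1 - 1)**2/9) = (0 - 982) + (1 + (1/9)*(-2)**2) = -982 + (1 + (1/9)*4) = -982 + (1 + 4/9) = -982 + 13/9 = -8825/9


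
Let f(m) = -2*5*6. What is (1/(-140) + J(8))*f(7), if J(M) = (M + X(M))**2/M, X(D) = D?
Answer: -13437/7 ≈ -1919.6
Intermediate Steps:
f(m) = -60 (f(m) = -10*6 = -60)
J(M) = 4*M (J(M) = (M + M)**2/M = (2*M)**2/M = (4*M**2)/M = 4*M)
(1/(-140) + J(8))*f(7) = (1/(-140) + 4*8)*(-60) = (-1/140 + 32)*(-60) = (4479/140)*(-60) = -13437/7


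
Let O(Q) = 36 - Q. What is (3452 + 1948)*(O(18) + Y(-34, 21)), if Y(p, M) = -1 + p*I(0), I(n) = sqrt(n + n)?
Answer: 91800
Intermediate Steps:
I(n) = sqrt(2)*sqrt(n) (I(n) = sqrt(2*n) = sqrt(2)*sqrt(n))
Y(p, M) = -1 (Y(p, M) = -1 + p*(sqrt(2)*sqrt(0)) = -1 + p*(sqrt(2)*0) = -1 + p*0 = -1 + 0 = -1)
(3452 + 1948)*(O(18) + Y(-34, 21)) = (3452 + 1948)*((36 - 1*18) - 1) = 5400*((36 - 18) - 1) = 5400*(18 - 1) = 5400*17 = 91800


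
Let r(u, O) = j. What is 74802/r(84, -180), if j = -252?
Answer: -1781/6 ≈ -296.83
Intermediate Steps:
r(u, O) = -252
74802/r(84, -180) = 74802/(-252) = 74802*(-1/252) = -1781/6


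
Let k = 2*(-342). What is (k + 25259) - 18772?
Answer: 5803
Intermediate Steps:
k = -684
(k + 25259) - 18772 = (-684 + 25259) - 18772 = 24575 - 18772 = 5803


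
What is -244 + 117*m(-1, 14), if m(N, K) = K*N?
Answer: -1882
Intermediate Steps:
-244 + 117*m(-1, 14) = -244 + 117*(14*(-1)) = -244 + 117*(-14) = -244 - 1638 = -1882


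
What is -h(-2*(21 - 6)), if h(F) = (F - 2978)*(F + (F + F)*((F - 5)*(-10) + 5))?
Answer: -64160640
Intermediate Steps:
h(F) = (-2978 + F)*(F + 2*F*(55 - 10*F)) (h(F) = (-2978 + F)*(F + (2*F)*((-5 + F)*(-10) + 5)) = (-2978 + F)*(F + (2*F)*((50 - 10*F) + 5)) = (-2978 + F)*(F + (2*F)*(55 - 10*F)) = (-2978 + F)*(F + 2*F*(55 - 10*F)))
-h(-2*(21 - 6)) = -(-2*(21 - 6))*(-330558 - 20*4*(21 - 6)**2 + 59671*(-2*(21 - 6))) = -(-2*15)*(-330558 - 20*(-2*15)**2 + 59671*(-2*15)) = -(-30)*(-330558 - 20*(-30)**2 + 59671*(-30)) = -(-30)*(-330558 - 20*900 - 1790130) = -(-30)*(-330558 - 18000 - 1790130) = -(-30)*(-2138688) = -1*64160640 = -64160640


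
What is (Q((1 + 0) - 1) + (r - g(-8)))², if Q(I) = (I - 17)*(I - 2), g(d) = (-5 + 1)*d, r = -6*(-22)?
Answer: 17956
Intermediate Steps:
r = 132
g(d) = -4*d
Q(I) = (-17 + I)*(-2 + I)
(Q((1 + 0) - 1) + (r - g(-8)))² = ((34 + ((1 + 0) - 1)² - 19*((1 + 0) - 1)) + (132 - (-4)*(-8)))² = ((34 + (1 - 1)² - 19*(1 - 1)) + (132 - 1*32))² = ((34 + 0² - 19*0) + (132 - 32))² = ((34 + 0 + 0) + 100)² = (34 + 100)² = 134² = 17956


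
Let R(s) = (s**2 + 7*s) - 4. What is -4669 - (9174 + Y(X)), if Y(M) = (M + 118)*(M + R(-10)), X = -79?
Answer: -11776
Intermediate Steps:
R(s) = -4 + s**2 + 7*s
Y(M) = (26 + M)*(118 + M) (Y(M) = (M + 118)*(M + (-4 + (-10)**2 + 7*(-10))) = (118 + M)*(M + (-4 + 100 - 70)) = (118 + M)*(M + 26) = (118 + M)*(26 + M) = (26 + M)*(118 + M))
-4669 - (9174 + Y(X)) = -4669 - (9174 + (3068 + (-79)**2 + 144*(-79))) = -4669 - (9174 + (3068 + 6241 - 11376)) = -4669 - (9174 - 2067) = -4669 - 1*7107 = -4669 - 7107 = -11776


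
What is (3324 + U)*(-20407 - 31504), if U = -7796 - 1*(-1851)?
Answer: 136058731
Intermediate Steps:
U = -5945 (U = -7796 + 1851 = -5945)
(3324 + U)*(-20407 - 31504) = (3324 - 5945)*(-20407 - 31504) = -2621*(-51911) = 136058731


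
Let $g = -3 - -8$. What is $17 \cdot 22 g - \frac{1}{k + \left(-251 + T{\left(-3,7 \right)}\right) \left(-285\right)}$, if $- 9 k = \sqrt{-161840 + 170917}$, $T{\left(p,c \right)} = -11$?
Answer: $\frac{844537457060740}{451624311823} - \frac{9 \sqrt{9077}}{451624311823} \approx 1870.0$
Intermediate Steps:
$g = 5$ ($g = -3 + 8 = 5$)
$k = - \frac{\sqrt{9077}}{9}$ ($k = - \frac{\sqrt{-161840 + 170917}}{9} = - \frac{\sqrt{9077}}{9} \approx -10.586$)
$17 \cdot 22 g - \frac{1}{k + \left(-251 + T{\left(-3,7 \right)}\right) \left(-285\right)} = 17 \cdot 22 \cdot 5 - \frac{1}{- \frac{\sqrt{9077}}{9} + \left(-251 - 11\right) \left(-285\right)} = 374 \cdot 5 - \frac{1}{- \frac{\sqrt{9077}}{9} - -74670} = 1870 - \frac{1}{- \frac{\sqrt{9077}}{9} + 74670} = 1870 - \frac{1}{74670 - \frac{\sqrt{9077}}{9}}$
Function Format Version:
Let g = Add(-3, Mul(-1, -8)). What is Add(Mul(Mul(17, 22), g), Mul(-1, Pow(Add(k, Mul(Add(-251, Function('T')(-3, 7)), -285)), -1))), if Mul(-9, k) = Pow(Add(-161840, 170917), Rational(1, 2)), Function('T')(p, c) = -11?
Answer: Add(Rational(844537457060740, 451624311823), Mul(Rational(-9, 451624311823), Pow(9077, Rational(1, 2)))) ≈ 1870.0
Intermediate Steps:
g = 5 (g = Add(-3, 8) = 5)
k = Mul(Rational(-1, 9), Pow(9077, Rational(1, 2))) (k = Mul(Rational(-1, 9), Pow(Add(-161840, 170917), Rational(1, 2))) = Mul(Rational(-1, 9), Pow(9077, Rational(1, 2))) ≈ -10.586)
Add(Mul(Mul(17, 22), g), Mul(-1, Pow(Add(k, Mul(Add(-251, Function('T')(-3, 7)), -285)), -1))) = Add(Mul(Mul(17, 22), 5), Mul(-1, Pow(Add(Mul(Rational(-1, 9), Pow(9077, Rational(1, 2))), Mul(Add(-251, -11), -285)), -1))) = Add(Mul(374, 5), Mul(-1, Pow(Add(Mul(Rational(-1, 9), Pow(9077, Rational(1, 2))), Mul(-262, -285)), -1))) = Add(1870, Mul(-1, Pow(Add(Mul(Rational(-1, 9), Pow(9077, Rational(1, 2))), 74670), -1))) = Add(1870, Mul(-1, Pow(Add(74670, Mul(Rational(-1, 9), Pow(9077, Rational(1, 2)))), -1)))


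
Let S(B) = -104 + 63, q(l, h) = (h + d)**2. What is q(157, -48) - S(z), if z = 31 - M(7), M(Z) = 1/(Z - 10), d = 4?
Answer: 1977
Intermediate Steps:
q(l, h) = (4 + h)**2 (q(l, h) = (h + 4)**2 = (4 + h)**2)
M(Z) = 1/(-10 + Z)
z = 94/3 (z = 31 - 1/(-10 + 7) = 31 - 1/(-3) = 31 - 1*(-1/3) = 31 + 1/3 = 94/3 ≈ 31.333)
S(B) = -41
q(157, -48) - S(z) = (4 - 48)**2 - 1*(-41) = (-44)**2 + 41 = 1936 + 41 = 1977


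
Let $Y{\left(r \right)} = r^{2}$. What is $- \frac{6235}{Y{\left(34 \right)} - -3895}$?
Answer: $- \frac{6235}{5051} \approx -1.2344$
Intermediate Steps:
$- \frac{6235}{Y{\left(34 \right)} - -3895} = - \frac{6235}{34^{2} - -3895} = - \frac{6235}{1156 + 3895} = - \frac{6235}{5051}$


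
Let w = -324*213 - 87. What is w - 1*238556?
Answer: -307655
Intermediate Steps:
w = -69099 (w = -69012 - 87 = -69099)
w - 1*238556 = -69099 - 1*238556 = -69099 - 238556 = -307655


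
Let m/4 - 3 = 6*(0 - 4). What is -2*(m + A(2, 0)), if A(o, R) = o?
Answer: 164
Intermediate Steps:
m = -84 (m = 12 + 4*(6*(0 - 4)) = 12 + 4*(6*(-4)) = 12 + 4*(-24) = 12 - 96 = -84)
-2*(m + A(2, 0)) = -2*(-84 + 2) = -2*(-82) = 164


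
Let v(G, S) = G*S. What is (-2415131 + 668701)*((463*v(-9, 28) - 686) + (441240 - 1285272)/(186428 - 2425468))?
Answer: 1434132123683252/6997 ≈ 2.0496e+11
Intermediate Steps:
(-2415131 + 668701)*((463*v(-9, 28) - 686) + (441240 - 1285272)/(186428 - 2425468)) = (-2415131 + 668701)*((463*(-9*28) - 686) + (441240 - 1285272)/(186428 - 2425468)) = -1746430*((463*(-252) - 686) - 844032/(-2239040)) = -1746430*((-116676 - 686) - 844032*(-1/2239040)) = -1746430*(-117362 + 13188/34985) = -1746430*(-4105896382/34985) = 1434132123683252/6997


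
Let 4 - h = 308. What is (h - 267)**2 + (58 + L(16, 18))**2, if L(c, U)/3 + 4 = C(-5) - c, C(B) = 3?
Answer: 326090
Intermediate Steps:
h = -304 (h = 4 - 1*308 = 4 - 308 = -304)
L(c, U) = -3 - 3*c (L(c, U) = -12 + 3*(3 - c) = -12 + (9 - 3*c) = -3 - 3*c)
(h - 267)**2 + (58 + L(16, 18))**2 = (-304 - 267)**2 + (58 + (-3 - 3*16))**2 = (-571)**2 + (58 + (-3 - 48))**2 = 326041 + (58 - 51)**2 = 326041 + 7**2 = 326041 + 49 = 326090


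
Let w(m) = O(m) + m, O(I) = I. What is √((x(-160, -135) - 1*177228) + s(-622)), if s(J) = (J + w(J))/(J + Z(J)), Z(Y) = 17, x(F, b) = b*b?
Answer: I*√480974745/55 ≈ 398.75*I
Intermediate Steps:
x(F, b) = b²
w(m) = 2*m (w(m) = m + m = 2*m)
s(J) = 3*J/(17 + J) (s(J) = (J + 2*J)/(J + 17) = (3*J)/(17 + J) = 3*J/(17 + J))
√((x(-160, -135) - 1*177228) + s(-622)) = √(((-135)² - 1*177228) + 3*(-622)/(17 - 622)) = √((18225 - 177228) + 3*(-622)/(-605)) = √(-159003 + 3*(-622)*(-1/605)) = √(-159003 + 1866/605) = √(-96194949/605) = I*√480974745/55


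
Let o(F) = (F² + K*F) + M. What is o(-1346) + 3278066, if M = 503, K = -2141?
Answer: 7972071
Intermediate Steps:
o(F) = 503 + F² - 2141*F (o(F) = (F² - 2141*F) + 503 = 503 + F² - 2141*F)
o(-1346) + 3278066 = (503 + (-1346)² - 2141*(-1346)) + 3278066 = (503 + 1811716 + 2881786) + 3278066 = 4694005 + 3278066 = 7972071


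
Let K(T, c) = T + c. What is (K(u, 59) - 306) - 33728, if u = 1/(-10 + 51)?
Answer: -1392974/41 ≈ -33975.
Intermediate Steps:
u = 1/41 ≈ 0.024390
(K(u, 59) - 306) - 33728 = ((1/41 + 59) - 306) - 33728 = (2420/41 - 306) - 33728 = -10126/41 - 33728 = -1392974/41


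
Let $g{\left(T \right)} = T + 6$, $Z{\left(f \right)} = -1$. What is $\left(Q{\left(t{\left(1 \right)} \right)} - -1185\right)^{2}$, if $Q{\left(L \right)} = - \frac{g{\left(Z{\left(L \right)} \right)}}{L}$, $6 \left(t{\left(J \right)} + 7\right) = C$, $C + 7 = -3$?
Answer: $\frac{950180625}{676} \approx 1.4056 \cdot 10^{6}$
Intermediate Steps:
$g{\left(T \right)} = 6 + T$
$C = -10$ ($C = -7 - 3 = -10$)
$t{\left(J \right)} = - \frac{26}{3}$ ($t{\left(J \right)} = -7 + \frac{1}{6} \left(-10\right) = -7 - \frac{5}{3} = - \frac{26}{3}$)
$Q{\left(L \right)} = - \frac{5}{L}$ ($Q{\left(L \right)} = - \frac{6 - 1}{L} = - \frac{5}{L}$)
$\left(Q{\left(t{\left(1 \right)} \right)} - -1185\right)^{2} = \left(- \frac{5}{- \frac{26}{3}} - -1185\right)^{2} = \left(\left(-5\right) \left(- \frac{3}{26}\right) + 1185\right)^{2} = \left(\frac{15}{26} + 1185\right)^{2} = \left(\frac{30825}{26}\right)^{2} = \frac{950180625}{676}$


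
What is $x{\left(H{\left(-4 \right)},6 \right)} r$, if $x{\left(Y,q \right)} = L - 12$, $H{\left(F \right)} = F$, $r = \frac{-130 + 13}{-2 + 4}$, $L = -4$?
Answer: $936$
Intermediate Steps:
$r = - \frac{117}{2} \approx -58.5$
$x{\left(Y,q \right)} = -16$ ($x{\left(Y,q \right)} = -4 - 12 = -16$)
$x{\left(H{\left(-4 \right)},6 \right)} r = \left(-16\right) \left(- \frac{117}{2}\right) = 936$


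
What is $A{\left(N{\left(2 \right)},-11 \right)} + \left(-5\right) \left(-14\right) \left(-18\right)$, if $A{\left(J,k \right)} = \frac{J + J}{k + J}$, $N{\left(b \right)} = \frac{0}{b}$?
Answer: $-1260$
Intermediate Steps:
$N{\left(b \right)} = 0$
$A{\left(J,k \right)} = \frac{2 J}{J + k}$
$A{\left(N{\left(2 \right)},-11 \right)} + \left(-5\right) \left(-14\right) \left(-18\right) = 2 \cdot 0 \frac{1}{0 - 11} + \left(-5\right) \left(-14\right) \left(-18\right) = 2 \cdot 0 \frac{1}{-11} + 70 \left(-18\right) = 2 \cdot 0 \left(- \frac{1}{11}\right) - 1260 = 0 - 1260 = -1260$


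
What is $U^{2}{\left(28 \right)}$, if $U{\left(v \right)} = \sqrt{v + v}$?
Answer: $56$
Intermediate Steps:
$U{\left(v \right)} = \sqrt{2} \sqrt{v}$ ($U{\left(v \right)} = \sqrt{2 v} = \sqrt{2} \sqrt{v}$)
$U^{2}{\left(28 \right)} = \left(\sqrt{2} \sqrt{28}\right)^{2} = \left(\sqrt{2} \cdot 2 \sqrt{7}\right)^{2} = \left(2 \sqrt{14}\right)^{2} = 56$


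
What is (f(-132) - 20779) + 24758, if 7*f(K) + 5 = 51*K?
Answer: 21116/7 ≈ 3016.6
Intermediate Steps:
f(K) = -5/7 + 51*K/7 (f(K) = -5/7 + (51*K)/7 = -5/7 + 51*K/7)
(f(-132) - 20779) + 24758 = ((-5/7 + (51/7)*(-132)) - 20779) + 24758 = ((-5/7 - 6732/7) - 20779) + 24758 = (-6737/7 - 20779) + 24758 = -152190/7 + 24758 = 21116/7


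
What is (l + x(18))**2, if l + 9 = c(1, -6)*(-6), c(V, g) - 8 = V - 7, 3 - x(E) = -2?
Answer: 256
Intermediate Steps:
x(E) = 5 (x(E) = 3 - 1*(-2) = 3 + 2 = 5)
c(V, g) = 1 + V (c(V, g) = 8 + (V - 7) = 8 + (-7 + V) = 1 + V)
l = -21 (l = -9 + (1 + 1)*(-6) = -9 + 2*(-6) = -9 - 12 = -21)
(l + x(18))**2 = (-21 + 5)**2 = (-16)**2 = 256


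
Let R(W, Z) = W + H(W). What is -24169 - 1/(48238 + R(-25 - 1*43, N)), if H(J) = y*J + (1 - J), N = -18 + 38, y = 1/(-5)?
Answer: -5831085452/241263 ≈ -24169.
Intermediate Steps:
y = -⅕ ≈ -0.20000
N = 20
H(J) = 1 - 6*J/5 (H(J) = -J/5 + (1 - J) = 1 - 6*J/5)
R(W, Z) = 1 - W/5 (R(W, Z) = W + (1 - 6*W/5) = 1 - W/5)
-24169 - 1/(48238 + R(-25 - 1*43, N)) = -24169 - 1/(48238 + (1 - (-25 - 1*43)/5)) = -24169 - 1/(48238 + (1 - (-25 - 43)/5)) = -24169 - 1/(48238 + (1 - ⅕*(-68))) = -24169 - 1/(48238 + (1 + 68/5)) = -24169 - 1/(48238 + 73/5) = -24169 - 1/241263/5 = -24169 - 1*5/241263 = -24169 - 5/241263 = -5831085452/241263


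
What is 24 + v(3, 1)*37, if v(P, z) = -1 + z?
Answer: 24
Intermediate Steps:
24 + v(3, 1)*37 = 24 + (-1 + 1)*37 = 24 + 0*37 = 24 + 0 = 24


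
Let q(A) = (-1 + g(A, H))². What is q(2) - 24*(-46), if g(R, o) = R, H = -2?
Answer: 1105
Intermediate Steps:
q(A) = (-1 + A)²
q(2) - 24*(-46) = (-1 + 2)² - 24*(-46) = 1² + 1104 = 1 + 1104 = 1105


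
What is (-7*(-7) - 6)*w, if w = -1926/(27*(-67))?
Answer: 9202/201 ≈ 45.781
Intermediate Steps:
w = 214/201 (w = -1926/(-1809) = -1926*(-1/1809) = 214/201 ≈ 1.0647)
(-7*(-7) - 6)*w = (-7*(-7) - 6)*(214/201) = (49 - 6)*(214/201) = 43*(214/201) = 9202/201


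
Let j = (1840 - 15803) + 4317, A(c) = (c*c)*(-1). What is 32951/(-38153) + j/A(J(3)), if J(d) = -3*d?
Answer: 365354807/3090393 ≈ 118.22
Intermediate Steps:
A(c) = -c**2 (A(c) = c**2*(-1) = -c**2)
j = -9646 (j = -13963 + 4317 = -9646)
32951/(-38153) + j/A(J(3)) = 32951/(-38153) - 9646/((-(-3*3)**2)) = 32951*(-1/38153) - 9646/((-1*(-9)**2)) = -32951/38153 - 9646/((-1*81)) = -32951/38153 - 9646/(-81) = -32951/38153 - 9646*(-1/81) = -32951/38153 + 9646/81 = 365354807/3090393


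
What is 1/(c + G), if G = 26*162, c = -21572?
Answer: -1/17360 ≈ -5.7604e-5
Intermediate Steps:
G = 4212
1/(c + G) = 1/(-21572 + 4212) = 1/(-17360) = -1/17360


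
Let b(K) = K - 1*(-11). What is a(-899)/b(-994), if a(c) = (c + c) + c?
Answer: 2697/983 ≈ 2.7436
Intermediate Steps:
b(K) = 11 + K (b(K) = K + 11 = 11 + K)
a(c) = 3*c (a(c) = 2*c + c = 3*c)
a(-899)/b(-994) = (3*(-899))/(11 - 994) = -2697/(-983) = -2697*(-1/983) = 2697/983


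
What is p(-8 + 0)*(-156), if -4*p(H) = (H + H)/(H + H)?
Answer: 39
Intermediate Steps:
p(H) = -1/4 (p(H) = -(H + H)/(4*(H + H)) = -2*H/(4*(2*H)) = -2*H*1/(2*H)/4 = -1/4*1 = -1/4)
p(-8 + 0)*(-156) = -1/4*(-156) = 39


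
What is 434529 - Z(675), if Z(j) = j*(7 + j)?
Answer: -25821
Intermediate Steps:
434529 - Z(675) = 434529 - 675*(7 + 675) = 434529 - 675*682 = 434529 - 1*460350 = 434529 - 460350 = -25821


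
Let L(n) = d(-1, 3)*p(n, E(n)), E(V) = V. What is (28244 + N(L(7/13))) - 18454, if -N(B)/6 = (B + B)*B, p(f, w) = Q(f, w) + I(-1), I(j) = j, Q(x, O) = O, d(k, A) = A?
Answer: 1650622/169 ≈ 9767.0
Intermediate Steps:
p(f, w) = -1 + w (p(f, w) = w - 1 = -1 + w)
L(n) = -3 + 3*n (L(n) = 3*(-1 + n) = -3 + 3*n)
N(B) = -12*B² (N(B) = -6*(B + B)*B = -6*2*B*B = -12*B²)
(28244 + N(L(7/13))) - 18454 = (28244 - 12*(-3 + 3*(7/13))²) - 18454 = (28244 - 12*(-3 + 21/13)²) - 18454 = (28244 - 12*(-18/13)²) - 18454 = (28244 - 12*324/169) - 18454 = (28244 - 3888/169) - 18454 = 4769348/169 - 18454 = 1650622/169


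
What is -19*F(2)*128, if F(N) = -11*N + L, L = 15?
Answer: 17024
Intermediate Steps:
F(N) = 15 - 11*N (F(N) = -11*N + 15 = 15 - 11*N)
-19*F(2)*128 = -19*(15 - 11*2)*128 = -19*(15 - 22)*128 = -19*(-7)*128 = 133*128 = 17024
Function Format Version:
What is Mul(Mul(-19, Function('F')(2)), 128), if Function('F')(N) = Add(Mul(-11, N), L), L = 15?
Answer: 17024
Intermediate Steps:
Function('F')(N) = Add(15, Mul(-11, N)) (Function('F')(N) = Add(Mul(-11, N), 15) = Add(15, Mul(-11, N)))
Mul(Mul(-19, Function('F')(2)), 128) = Mul(Mul(-19, Add(15, Mul(-11, 2))), 128) = Mul(Mul(-19, Add(15, -22)), 128) = Mul(Mul(-19, -7), 128) = Mul(133, 128) = 17024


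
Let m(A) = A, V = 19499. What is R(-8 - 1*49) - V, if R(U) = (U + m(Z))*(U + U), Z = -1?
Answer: -12887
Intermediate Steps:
R(U) = 2*U*(-1 + U) (R(U) = (U - 1)*(U + U) = (-1 + U)*(2*U) = 2*U*(-1 + U))
R(-8 - 1*49) - V = 2*(-8 - 1*49)*(-1 + (-8 - 1*49)) - 1*19499 = 2*(-8 - 49)*(-1 + (-8 - 49)) - 19499 = 2*(-57)*(-1 - 57) - 19499 = 2*(-57)*(-58) - 19499 = 6612 - 19499 = -12887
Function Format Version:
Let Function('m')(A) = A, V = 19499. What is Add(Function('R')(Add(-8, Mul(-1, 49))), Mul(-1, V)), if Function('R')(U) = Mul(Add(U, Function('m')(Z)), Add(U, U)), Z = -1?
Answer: -12887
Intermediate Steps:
Function('R')(U) = Mul(2, U, Add(-1, U)) (Function('R')(U) = Mul(Add(U, -1), Add(U, U)) = Mul(Add(-1, U), Mul(2, U)) = Mul(2, U, Add(-1, U)))
Add(Function('R')(Add(-8, Mul(-1, 49))), Mul(-1, V)) = Add(Mul(2, Add(-8, Mul(-1, 49)), Add(-1, Add(-8, Mul(-1, 49)))), Mul(-1, 19499)) = Add(Mul(2, Add(-8, -49), Add(-1, Add(-8, -49))), -19499) = Add(Mul(2, -57, Add(-1, -57)), -19499) = Add(Mul(2, -57, -58), -19499) = Add(6612, -19499) = -12887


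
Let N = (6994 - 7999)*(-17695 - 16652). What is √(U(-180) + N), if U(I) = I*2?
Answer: 15*√153415 ≈ 5875.2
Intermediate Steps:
U(I) = 2*I
N = 34518735 (N = -1005*(-34347) = 34518735)
√(U(-180) + N) = √(2*(-180) + 34518735) = √(-360 + 34518735) = √34518375 = 15*√153415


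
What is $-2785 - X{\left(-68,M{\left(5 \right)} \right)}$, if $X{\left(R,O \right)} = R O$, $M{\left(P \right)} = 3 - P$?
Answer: $-2921$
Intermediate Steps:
$X{\left(R,O \right)} = O R$
$-2785 - X{\left(-68,M{\left(5 \right)} \right)} = -2785 - \left(3 - 5\right) \left(-68\right) = -2785 - \left(-2\right) \left(-68\right) = -2785 - 136 = -2921$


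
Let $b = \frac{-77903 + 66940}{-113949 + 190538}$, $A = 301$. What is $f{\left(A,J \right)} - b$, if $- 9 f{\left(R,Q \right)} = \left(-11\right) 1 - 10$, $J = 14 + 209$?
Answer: $\frac{29948}{12093} \approx 2.4765$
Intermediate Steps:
$J = 223$
$f{\left(R,Q \right)} = \frac{7}{3}$ ($f{\left(R,Q \right)} = - \frac{\left(-11\right) 1 - 10}{9} = - \frac{-11 - 10}{9} = \left(- \frac{1}{9}\right) \left(-21\right) = \frac{7}{3}$)
$b = - \frac{577}{4031}$ ($b = - \frac{10963}{76589} = \left(-10963\right) \frac{1}{76589} = - \frac{577}{4031} \approx -0.14314$)
$f{\left(A,J \right)} - b = \frac{7}{3} - - \frac{577}{4031} = \frac{7}{3} + \frac{577}{4031} = \frac{29948}{12093}$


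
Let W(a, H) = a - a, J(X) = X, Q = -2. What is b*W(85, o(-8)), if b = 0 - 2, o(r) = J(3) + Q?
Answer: 0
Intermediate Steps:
o(r) = 1 (o(r) = 3 - 2 = 1)
b = -2
W(a, H) = 0
b*W(85, o(-8)) = -2*0 = 0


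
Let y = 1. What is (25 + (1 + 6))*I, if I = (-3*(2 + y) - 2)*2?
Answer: -704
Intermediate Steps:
I = -22 (I = (-3*(2 + 1) - 2)*2 = (-3*3 - 2)*2 = (-9 - 2)*2 = -11*2 = -22)
(25 + (1 + 6))*I = (25 + (1 + 6))*(-22) = (25 + 7)*(-22) = 32*(-22) = -704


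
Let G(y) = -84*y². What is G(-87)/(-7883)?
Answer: 635796/7883 ≈ 80.654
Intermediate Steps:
G(-87)/(-7883) = -84*(-87)²/(-7883) = -84*7569*(-1/7883) = -635796*(-1/7883) = 635796/7883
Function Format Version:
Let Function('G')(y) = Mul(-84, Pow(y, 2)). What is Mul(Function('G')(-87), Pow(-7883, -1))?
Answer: Rational(635796, 7883) ≈ 80.654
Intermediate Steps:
Mul(Function('G')(-87), Pow(-7883, -1)) = Mul(Mul(-84, Pow(-87, 2)), Pow(-7883, -1)) = Mul(Mul(-84, 7569), Rational(-1, 7883)) = Mul(-635796, Rational(-1, 7883)) = Rational(635796, 7883)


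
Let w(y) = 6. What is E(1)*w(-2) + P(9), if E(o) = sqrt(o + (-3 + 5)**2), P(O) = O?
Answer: 9 + 6*sqrt(5) ≈ 22.416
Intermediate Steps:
E(o) = sqrt(4 + o) (E(o) = sqrt(o + 2**2) = sqrt(o + 4) = sqrt(4 + o))
E(1)*w(-2) + P(9) = sqrt(4 + 1)*6 + 9 = sqrt(5)*6 + 9 = 6*sqrt(5) + 9 = 9 + 6*sqrt(5)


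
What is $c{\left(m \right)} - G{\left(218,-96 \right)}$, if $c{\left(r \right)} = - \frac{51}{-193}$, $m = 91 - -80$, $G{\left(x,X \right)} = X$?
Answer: $\frac{18579}{193} \approx 96.264$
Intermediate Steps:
$m = 171$ ($m = 91 + 80 = 171$)
$c{\left(r \right)} = \frac{51}{193}$ ($c{\left(r \right)} = \left(-51\right) \left(- \frac{1}{193}\right) = \frac{51}{193}$)
$c{\left(m \right)} - G{\left(218,-96 \right)} = \frac{51}{193} - -96 = \frac{51}{193} + 96 = \frac{18579}{193}$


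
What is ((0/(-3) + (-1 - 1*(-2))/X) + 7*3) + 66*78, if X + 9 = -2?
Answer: 56858/11 ≈ 5168.9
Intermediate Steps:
X = -11 (X = -9 - 2 = -11)
((0/(-3) + (-1 - 1*(-2))/X) + 7*3) + 66*78 = ((0/(-3) + (-1 - 1*(-2))/(-11)) + 7*3) + 66*78 = ((0*(-⅓) + (-1 + 2)*(-1/11)) + 21) + 5148 = ((0 + 1*(-1/11)) + 21) + 5148 = ((0 - 1/11) + 21) + 5148 = (-1/11 + 21) + 5148 = 230/11 + 5148 = 56858/11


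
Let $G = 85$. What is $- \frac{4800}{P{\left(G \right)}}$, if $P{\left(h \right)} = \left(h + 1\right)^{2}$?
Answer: $- \frac{1200}{1849} \approx -0.649$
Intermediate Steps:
$P{\left(h \right)} = \left(1 + h\right)^{2}$
$- \frac{4800}{P{\left(G \right)}} = - \frac{4800}{\left(1 + 85\right)^{2}} = - \frac{4800}{86^{2}} = - \frac{4800}{7396} = \left(-4800\right) \frac{1}{7396} = - \frac{1200}{1849}$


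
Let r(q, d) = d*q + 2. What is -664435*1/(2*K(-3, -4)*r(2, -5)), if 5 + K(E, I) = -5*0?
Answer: -132887/16 ≈ -8305.4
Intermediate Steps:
K(E, I) = -5 (K(E, I) = -5 - 5*0 = -5 + 0 = -5)
r(q, d) = 2 + d*q
-664435*1/(2*K(-3, -4)*r(2, -5)) = -664435*(-1/(10*(2 - 5*2))) = -664435*(-1/(10*(2 - 10))) = -664435/(-8*(-5)*2) = -664435/(40*2) = -664435/80 = -664435*1/80 = -132887/16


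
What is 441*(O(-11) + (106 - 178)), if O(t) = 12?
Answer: -26460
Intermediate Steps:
441*(O(-11) + (106 - 178)) = 441*(12 + (106 - 178)) = 441*(12 - 72) = 441*(-60) = -26460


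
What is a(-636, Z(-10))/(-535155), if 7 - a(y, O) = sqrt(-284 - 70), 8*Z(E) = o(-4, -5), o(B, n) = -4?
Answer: -7/535155 + I*sqrt(354)/535155 ≈ -1.308e-5 + 3.5158e-5*I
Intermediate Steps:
Z(E) = -1/2 (Z(E) = (1/8)*(-4) = -1/2)
a(y, O) = 7 - I*sqrt(354) (a(y, O) = 7 - sqrt(-284 - 70) = 7 - sqrt(-354) = 7 - I*sqrt(354))
a(-636, Z(-10))/(-535155) = (7 - I*sqrt(354))/(-535155) = (7 - I*sqrt(354))*(-1/535155) = -7/535155 + I*sqrt(354)/535155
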